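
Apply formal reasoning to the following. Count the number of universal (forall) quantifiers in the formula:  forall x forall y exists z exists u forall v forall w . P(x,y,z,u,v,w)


Quantifier prefix: forall x forall y exists z exists u forall v forall w
Mark each quantifier type:
  U U E E U U
Universal count = 4, Existential count = 2
Asked for universal (forall) quantifiers: 4

4


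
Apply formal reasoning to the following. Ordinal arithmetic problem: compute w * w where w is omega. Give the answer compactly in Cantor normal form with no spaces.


Compute w * w.
Ordinal * is associative and left-distributive over +, but NOT commutative; for finite n>1, n*w = w but w*n stays w*n.
w * w = w^2 by definition.
Result = w^2

w^2


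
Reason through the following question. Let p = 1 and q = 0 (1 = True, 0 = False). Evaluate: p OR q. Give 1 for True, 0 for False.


p = 1, q = 0
Operation: p OR q
Evaluate: 1 OR 0 = 1

1


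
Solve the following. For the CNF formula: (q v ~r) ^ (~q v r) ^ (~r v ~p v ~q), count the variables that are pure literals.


Check each variable for pure literal status:
p: pure negative
q: mixed (not pure)
r: mixed (not pure)
Pure literal count = 1

1


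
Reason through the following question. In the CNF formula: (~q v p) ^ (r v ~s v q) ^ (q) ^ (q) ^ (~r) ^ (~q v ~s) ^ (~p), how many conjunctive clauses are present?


A CNF formula is a conjunction of clauses.
Clauses are separated by ^.
Counting the conjuncts: 7 clauses.

7


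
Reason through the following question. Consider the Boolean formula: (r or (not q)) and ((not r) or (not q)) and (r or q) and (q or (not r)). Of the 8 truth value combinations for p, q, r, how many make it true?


Evaluate all 8 assignments for p, q, r:
p=0, q=0, r=0: 0
p=0, q=0, r=1: 0
p=0, q=1, r=0: 0
p=0, q=1, r=1: 0
p=1, q=0, r=0: 0
p=1, q=0, r=1: 0
p=1, q=1, r=0: 0
p=1, q=1, r=1: 0
Satisfying count = 0

0


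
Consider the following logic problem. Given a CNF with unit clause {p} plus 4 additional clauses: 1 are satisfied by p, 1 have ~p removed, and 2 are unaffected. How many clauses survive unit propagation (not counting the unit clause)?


Satisfied (removed): 1
Shortened (remain): 1
Unchanged (remain): 2
Remaining = 1 + 2 = 3

3


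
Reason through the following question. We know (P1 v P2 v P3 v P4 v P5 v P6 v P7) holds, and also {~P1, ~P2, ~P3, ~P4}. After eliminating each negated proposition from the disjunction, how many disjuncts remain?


Original disjuncts (7): P1, P2, P3, P4, P5, P6, P7
Negated (eliminate): ~P1, ~P2, ~P3, ~P4
Remaining disjuncts: P5, P6, P7
Count = 7 - 4 = 3

3


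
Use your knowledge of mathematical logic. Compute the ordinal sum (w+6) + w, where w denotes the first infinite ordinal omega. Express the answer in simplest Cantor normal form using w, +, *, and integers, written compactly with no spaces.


Compute (w+6) + w.
Ordinal + is associative but NOT commutative; for finite n>0, n + w = w but w + n stays w+n.
(w+6) + w = w + (6+w) = w + w = w*2 (the finite tail 6 is absorbed by the right w).
Result = w*2

w*2


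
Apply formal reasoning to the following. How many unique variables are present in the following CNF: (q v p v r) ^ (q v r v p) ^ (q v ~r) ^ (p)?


Identify each variable that appears in the formula.
Variables found: p, q, r
Count = 3

3


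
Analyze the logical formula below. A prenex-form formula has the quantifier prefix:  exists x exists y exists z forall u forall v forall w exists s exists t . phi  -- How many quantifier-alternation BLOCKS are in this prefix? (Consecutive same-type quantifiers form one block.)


Quantifier-type sequence: E E E A A A E E  (A=forall, E=exists)
Group into maximal same-type runs:
  Ex3 | Ax3 | Ex2
Number of blocks = 3

3


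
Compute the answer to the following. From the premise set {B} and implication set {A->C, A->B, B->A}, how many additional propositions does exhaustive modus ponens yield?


Initial facts: {B}
Apply modus ponens to closure:
  B and B->A  =>  A
  A and A->C  =>  C
Final known: {A, B, C}
New propositions: {A, C}
Count = 2

2


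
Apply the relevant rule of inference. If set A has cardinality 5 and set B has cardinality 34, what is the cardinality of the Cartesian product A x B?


The Cartesian product A x B contains all ordered pairs (a, b).
|A x B| = |A| * |B| = 5 * 34 = 170

170


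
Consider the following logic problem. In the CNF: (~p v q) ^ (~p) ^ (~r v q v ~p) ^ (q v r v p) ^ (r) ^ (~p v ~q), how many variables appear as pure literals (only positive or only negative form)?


Check each variable for pure literal status:
p: mixed (not pure)
q: mixed (not pure)
r: mixed (not pure)
Pure literal count = 0

0


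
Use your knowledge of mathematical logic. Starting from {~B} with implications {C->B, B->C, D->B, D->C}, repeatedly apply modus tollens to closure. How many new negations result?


Initial negated facts: {~B}
Apply modus tollens to closure:
  ~B and C->B  =>  ~C
  ~B and D->B  =>  ~D
Final negated: {~B, ~C, ~D}
New negations: {~C, ~D}
Count = 2

2


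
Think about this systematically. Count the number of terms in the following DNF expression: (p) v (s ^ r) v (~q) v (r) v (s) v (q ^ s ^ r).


A DNF formula is a disjunction of terms (conjunctions).
Terms are separated by v.
Counting the disjuncts: 6 terms.

6


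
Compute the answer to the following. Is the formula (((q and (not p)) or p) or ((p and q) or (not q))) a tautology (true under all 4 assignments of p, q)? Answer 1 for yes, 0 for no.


Check all 4 assignments:
p=0, q=0: 1
p=0, q=1: 1
p=1, q=0: 1
p=1, q=1: 1
Satisfying count = 4/4.
Tautology iff count = 4: yes.

1


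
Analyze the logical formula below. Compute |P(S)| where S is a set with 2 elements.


The power set of a set with n elements has 2^n elements.
|P(S)| = 2^2 = 4

4


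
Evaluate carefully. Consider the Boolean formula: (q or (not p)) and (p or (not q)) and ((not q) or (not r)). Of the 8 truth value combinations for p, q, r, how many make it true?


Evaluate all 8 assignments for p, q, r:
p=0, q=0, r=0: 1
p=0, q=0, r=1: 1
p=0, q=1, r=0: 0
p=0, q=1, r=1: 0
p=1, q=0, r=0: 0
p=1, q=0, r=1: 0
p=1, q=1, r=0: 1
p=1, q=1, r=1: 0
Satisfying count = 3

3


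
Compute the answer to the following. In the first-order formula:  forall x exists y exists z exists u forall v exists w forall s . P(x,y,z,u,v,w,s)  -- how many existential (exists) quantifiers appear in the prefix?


Quantifier prefix: forall x exists y exists z exists u forall v exists w forall s
Mark each quantifier type:
  U E E E U E U
Universal count = 3, Existential count = 4
Asked for existential (exists) quantifiers: 4

4


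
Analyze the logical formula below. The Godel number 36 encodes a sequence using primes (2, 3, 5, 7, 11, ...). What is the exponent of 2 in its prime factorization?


Factorize 36 by dividing by 2 repeatedly.
Division steps: 2 divides 36 exactly 2 time(s).
Exponent of 2 = 2

2


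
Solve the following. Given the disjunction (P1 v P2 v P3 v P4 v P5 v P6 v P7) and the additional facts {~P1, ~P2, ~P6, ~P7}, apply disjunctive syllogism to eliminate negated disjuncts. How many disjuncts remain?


Original disjuncts (7): P1, P2, P3, P4, P5, P6, P7
Negated (eliminate): ~P1, ~P2, ~P6, ~P7
Remaining disjuncts: P3, P4, P5
Count = 7 - 4 = 3

3


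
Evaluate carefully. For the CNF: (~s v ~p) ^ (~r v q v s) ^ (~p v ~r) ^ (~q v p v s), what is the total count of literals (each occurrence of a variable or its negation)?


Counting literals in each clause:
Clause 1: 2 literal(s)
Clause 2: 3 literal(s)
Clause 3: 2 literal(s)
Clause 4: 3 literal(s)
Total = 10

10


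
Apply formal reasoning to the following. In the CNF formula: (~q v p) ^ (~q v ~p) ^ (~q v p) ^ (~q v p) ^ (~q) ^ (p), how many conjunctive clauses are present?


A CNF formula is a conjunction of clauses.
Clauses are separated by ^.
Counting the conjuncts: 6 clauses.

6


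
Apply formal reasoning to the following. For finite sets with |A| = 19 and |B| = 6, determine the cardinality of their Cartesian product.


The Cartesian product A x B contains all ordered pairs (a, b).
|A x B| = |A| * |B| = 19 * 6 = 114

114


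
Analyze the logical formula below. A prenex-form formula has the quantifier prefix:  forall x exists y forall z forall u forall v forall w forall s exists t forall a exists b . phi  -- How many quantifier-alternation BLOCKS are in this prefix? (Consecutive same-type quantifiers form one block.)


Quantifier-type sequence: A E A A A A A E A E  (A=forall, E=exists)
Group into maximal same-type runs:
  Ax1 | Ex1 | Ax5 | Ex1 | Ax1 | Ex1
Number of blocks = 6

6


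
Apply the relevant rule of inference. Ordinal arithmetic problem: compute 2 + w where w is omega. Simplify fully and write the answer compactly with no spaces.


Compute 2 + w.
Ordinal + is associative but NOT commutative; for finite n>0, n + w = w but w + n stays w+n.
Any finite left addend is absorbed by w on the right: 2 + w = w.
Result = w

w


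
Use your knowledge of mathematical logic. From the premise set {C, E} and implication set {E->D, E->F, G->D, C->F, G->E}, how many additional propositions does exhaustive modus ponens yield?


Initial facts: {C, E}
Apply modus ponens to closure:
  E and E->D  =>  D
  E and E->F  =>  F
Final known: {C, D, E, F}
New propositions: {D, F}
Count = 2

2


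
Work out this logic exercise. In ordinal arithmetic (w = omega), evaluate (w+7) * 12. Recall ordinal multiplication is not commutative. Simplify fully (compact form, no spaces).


Compute (w+7) * 12.
Ordinal * is associative and left-distributive over +, but NOT commutative; for finite n>1, n*w = w but w*n stays w*n.
(w+7) * 12 = (w+7) repeated 12 times. Each intermediate +7 is absorbed by the following w; only the last survives: w*12+7.
Result = w*12+7

w*12+7


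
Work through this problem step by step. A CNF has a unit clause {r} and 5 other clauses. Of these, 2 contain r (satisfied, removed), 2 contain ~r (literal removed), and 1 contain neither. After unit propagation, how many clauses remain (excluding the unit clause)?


Satisfied (removed): 2
Shortened (remain): 2
Unchanged (remain): 1
Remaining = 2 + 1 = 3

3


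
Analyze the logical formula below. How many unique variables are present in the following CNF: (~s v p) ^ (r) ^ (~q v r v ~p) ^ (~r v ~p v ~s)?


Identify each variable that appears in the formula.
Variables found: p, q, r, s
Count = 4

4


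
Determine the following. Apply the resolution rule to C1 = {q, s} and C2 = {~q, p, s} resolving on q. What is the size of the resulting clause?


Remove q from C1 and ~q from C2.
C1 remainder: {s}
C2 remainder: {p, s}
Union (resolvent): {p, s}
Resolvent has 2 literal(s).

2


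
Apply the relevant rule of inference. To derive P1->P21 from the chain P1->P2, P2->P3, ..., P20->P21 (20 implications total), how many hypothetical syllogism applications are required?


With 20 implications in a chain connecting 21 propositions:
P1->P2, P2->P3, ..., P20->P21
Steps needed = (number of implications) - 1 = 20 - 1 = 19

19


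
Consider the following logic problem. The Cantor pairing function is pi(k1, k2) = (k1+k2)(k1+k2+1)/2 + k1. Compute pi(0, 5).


k1 + k2 = 5
(k1+k2)(k1+k2+1)/2 = 5 * 6 / 2 = 15
pi = 15 + 0 = 15

15


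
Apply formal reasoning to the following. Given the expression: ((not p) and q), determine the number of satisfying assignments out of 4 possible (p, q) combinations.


Check all 4 assignments:
p=0, q=0: 0
p=0, q=1: 1
p=1, q=0: 0
p=1, q=1: 0
Count of True = 1

1


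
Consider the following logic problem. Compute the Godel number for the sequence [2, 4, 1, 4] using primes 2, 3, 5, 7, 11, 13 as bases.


Encode each element as an exponent of the corresponding prime:
  2^2 = 4
  3^4 = 81
  5^1 = 5
  7^4 = 2401
Product = 4 * 81 * 5 * 2401 = 3889620

3889620


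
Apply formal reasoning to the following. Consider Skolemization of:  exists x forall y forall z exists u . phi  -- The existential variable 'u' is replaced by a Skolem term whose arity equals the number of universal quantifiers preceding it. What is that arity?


Quantifier prefix: exists x forall y forall z exists u
'u' is existentially quantified at position 4.
Universal variables preceding it: y, z
Skolem function arity = 2

2


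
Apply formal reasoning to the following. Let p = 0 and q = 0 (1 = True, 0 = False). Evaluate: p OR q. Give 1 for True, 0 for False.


p = 0, q = 0
Operation: p OR q
Evaluate: 0 OR 0 = 0

0


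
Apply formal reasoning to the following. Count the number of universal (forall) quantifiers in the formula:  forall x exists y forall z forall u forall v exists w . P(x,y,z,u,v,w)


Quantifier prefix: forall x exists y forall z forall u forall v exists w
Mark each quantifier type:
  U E U U U E
Universal count = 4, Existential count = 2
Asked for universal (forall) quantifiers: 4

4


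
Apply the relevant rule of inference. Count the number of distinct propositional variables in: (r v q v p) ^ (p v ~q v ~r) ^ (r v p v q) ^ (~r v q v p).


Identify each variable that appears in the formula.
Variables found: p, q, r
Count = 3

3


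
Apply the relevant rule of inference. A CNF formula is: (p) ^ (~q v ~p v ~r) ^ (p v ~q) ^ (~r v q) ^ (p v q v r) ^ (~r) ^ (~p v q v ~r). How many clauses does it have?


A CNF formula is a conjunction of clauses.
Clauses are separated by ^.
Counting the conjuncts: 7 clauses.

7


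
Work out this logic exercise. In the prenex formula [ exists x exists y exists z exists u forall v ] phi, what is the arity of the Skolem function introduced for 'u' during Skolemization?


Quantifier prefix: exists x exists y exists z exists u forall v
'u' is existentially quantified at position 4.
No universal quantifiers precede it.
Skolem function arity = 0 (a Skolem constant)

0


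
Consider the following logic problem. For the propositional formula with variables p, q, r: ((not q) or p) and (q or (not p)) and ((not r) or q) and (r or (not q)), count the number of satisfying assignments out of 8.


Evaluate all 8 assignments for p, q, r:
p=0, q=0, r=0: 1
p=0, q=0, r=1: 0
p=0, q=1, r=0: 0
p=0, q=1, r=1: 0
p=1, q=0, r=0: 0
p=1, q=0, r=1: 0
p=1, q=1, r=0: 0
p=1, q=1, r=1: 1
Satisfying count = 2

2


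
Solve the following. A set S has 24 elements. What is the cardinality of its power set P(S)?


The power set of a set with n elements has 2^n elements.
|P(S)| = 2^24 = 16777216

16777216


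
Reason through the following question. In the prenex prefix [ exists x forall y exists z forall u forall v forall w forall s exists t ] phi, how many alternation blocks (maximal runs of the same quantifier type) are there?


Quantifier-type sequence: E A E A A A A E  (A=forall, E=exists)
Group into maximal same-type runs:
  Ex1 | Ax1 | Ex1 | Ax4 | Ex1
Number of blocks = 5

5


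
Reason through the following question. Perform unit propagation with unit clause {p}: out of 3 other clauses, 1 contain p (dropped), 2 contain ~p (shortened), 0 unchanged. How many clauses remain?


Satisfied (removed): 1
Shortened (remain): 2
Unchanged (remain): 0
Remaining = 2 + 0 = 2

2


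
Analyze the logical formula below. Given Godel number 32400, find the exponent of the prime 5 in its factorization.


Factorize 32400 by dividing by 5 repeatedly.
Division steps: 5 divides 32400 exactly 2 time(s).
Exponent of 5 = 2

2


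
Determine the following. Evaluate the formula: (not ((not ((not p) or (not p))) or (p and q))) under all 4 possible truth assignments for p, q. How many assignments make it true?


Check all 4 assignments:
p=0, q=0: 1
p=0, q=1: 1
p=1, q=0: 0
p=1, q=1: 0
Count of True = 2

2


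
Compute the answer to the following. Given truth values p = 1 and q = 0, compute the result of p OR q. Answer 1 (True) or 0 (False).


p = 1, q = 0
Operation: p OR q
Evaluate: 1 OR 0 = 1

1


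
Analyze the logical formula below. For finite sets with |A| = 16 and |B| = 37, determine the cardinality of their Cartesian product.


The Cartesian product A x B contains all ordered pairs (a, b).
|A x B| = |A| * |B| = 16 * 37 = 592

592


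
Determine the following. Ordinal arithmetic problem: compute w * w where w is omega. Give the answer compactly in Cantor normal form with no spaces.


Compute w * w.
Ordinal * is associative and left-distributive over +, but NOT commutative; for finite n>1, n*w = w but w*n stays w*n.
w * w = w^2 by definition.
Result = w^2

w^2


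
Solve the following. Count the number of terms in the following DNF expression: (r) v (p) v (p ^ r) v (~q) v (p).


A DNF formula is a disjunction of terms (conjunctions).
Terms are separated by v.
Counting the disjuncts: 5 terms.

5


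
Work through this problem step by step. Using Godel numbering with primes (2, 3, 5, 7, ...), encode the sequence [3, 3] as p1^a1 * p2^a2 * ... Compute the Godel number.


Encode each element as an exponent of the corresponding prime:
  2^3 = 8
  3^3 = 27
Product = 8 * 27 = 216

216


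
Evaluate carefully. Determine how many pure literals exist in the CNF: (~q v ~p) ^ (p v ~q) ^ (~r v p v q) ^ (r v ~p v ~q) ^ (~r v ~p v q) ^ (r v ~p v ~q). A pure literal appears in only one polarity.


Check each variable for pure literal status:
p: mixed (not pure)
q: mixed (not pure)
r: mixed (not pure)
Pure literal count = 0

0


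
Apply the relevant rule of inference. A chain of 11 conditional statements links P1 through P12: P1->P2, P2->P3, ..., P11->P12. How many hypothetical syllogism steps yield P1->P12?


With 11 implications in a chain connecting 12 propositions:
P1->P2, P2->P3, ..., P11->P12
Steps needed = (number of implications) - 1 = 11 - 1 = 10

10


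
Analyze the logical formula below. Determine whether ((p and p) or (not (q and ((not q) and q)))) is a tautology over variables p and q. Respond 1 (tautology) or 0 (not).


Check all 4 assignments:
p=0, q=0: 1
p=0, q=1: 1
p=1, q=0: 1
p=1, q=1: 1
Satisfying count = 4/4.
Tautology iff count = 4: yes.

1


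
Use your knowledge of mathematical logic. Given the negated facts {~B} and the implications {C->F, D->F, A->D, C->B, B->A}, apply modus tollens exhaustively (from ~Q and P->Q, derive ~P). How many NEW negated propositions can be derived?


Initial negated facts: {~B}
Apply modus tollens to closure:
  ~B and C->B  =>  ~C
Final negated: {~B, ~C}
New negations: {~C}
Count = 1

1


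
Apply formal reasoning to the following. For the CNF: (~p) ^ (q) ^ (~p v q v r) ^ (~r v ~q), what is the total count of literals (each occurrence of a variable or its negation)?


Counting literals in each clause:
Clause 1: 1 literal(s)
Clause 2: 1 literal(s)
Clause 3: 3 literal(s)
Clause 4: 2 literal(s)
Total = 7

7


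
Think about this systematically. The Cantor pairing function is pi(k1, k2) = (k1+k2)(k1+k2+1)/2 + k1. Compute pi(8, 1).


k1 + k2 = 9
(k1+k2)(k1+k2+1)/2 = 9 * 10 / 2 = 45
pi = 45 + 8 = 53

53


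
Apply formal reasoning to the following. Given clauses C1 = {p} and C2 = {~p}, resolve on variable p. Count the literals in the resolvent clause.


Remove p from C1 and ~p from C2.
C1 remainder: {}
C2 remainder: {}
Union (resolvent): {} (empty clause)
Resolvent has 0 literal(s).

0


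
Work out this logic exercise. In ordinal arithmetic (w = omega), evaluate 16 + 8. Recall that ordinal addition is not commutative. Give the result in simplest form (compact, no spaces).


Compute 16 + 8.
Ordinal + is associative but NOT commutative; for finite n>0, n + w = w but w + n stays w+n.
Both operands finite; ordinal + agrees with natural +: 16 + 8 = 24.
Result = 24

24


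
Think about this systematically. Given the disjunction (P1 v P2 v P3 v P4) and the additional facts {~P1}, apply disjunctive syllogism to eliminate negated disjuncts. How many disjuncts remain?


Original disjuncts (4): P1, P2, P3, P4
Negated (eliminate): ~P1
Remaining disjuncts: P2, P3, P4
Count = 4 - 1 = 3

3


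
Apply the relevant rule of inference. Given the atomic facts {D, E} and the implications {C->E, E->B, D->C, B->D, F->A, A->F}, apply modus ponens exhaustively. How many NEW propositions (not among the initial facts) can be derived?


Initial facts: {D, E}
Apply modus ponens to closure:
  E and E->B  =>  B
  D and D->C  =>  C
Final known: {B, C, D, E}
New propositions: {B, C}
Count = 2

2


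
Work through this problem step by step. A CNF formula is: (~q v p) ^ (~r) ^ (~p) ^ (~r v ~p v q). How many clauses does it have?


A CNF formula is a conjunction of clauses.
Clauses are separated by ^.
Counting the conjuncts: 4 clauses.

4


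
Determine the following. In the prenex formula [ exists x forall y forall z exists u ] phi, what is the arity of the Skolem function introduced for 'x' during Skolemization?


Quantifier prefix: exists x forall y forall z exists u
'x' is existentially quantified at position 1.
No universal quantifiers precede it.
Skolem function arity = 0 (a Skolem constant)

0


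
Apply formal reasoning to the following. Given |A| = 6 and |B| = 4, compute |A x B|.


The Cartesian product A x B contains all ordered pairs (a, b).
|A x B| = |A| * |B| = 6 * 4 = 24

24


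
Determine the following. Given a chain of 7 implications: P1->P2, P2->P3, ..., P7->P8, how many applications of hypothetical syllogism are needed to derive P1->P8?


With 7 implications in a chain connecting 8 propositions:
P1->P2, P2->P3, ..., P7->P8
Steps needed = (number of implications) - 1 = 7 - 1 = 6

6


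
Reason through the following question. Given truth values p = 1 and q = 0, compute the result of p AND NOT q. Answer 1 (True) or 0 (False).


p = 1, q = 0
Operation: p AND NOT q
Evaluate: 1 AND NOT 0 = 1

1


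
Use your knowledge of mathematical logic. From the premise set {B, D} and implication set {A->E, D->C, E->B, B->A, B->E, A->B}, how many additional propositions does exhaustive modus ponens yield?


Initial facts: {B, D}
Apply modus ponens to closure:
  D and D->C  =>  C
  B and B->A  =>  A
  B and B->E  =>  E
Final known: {A, B, C, D, E}
New propositions: {A, C, E}
Count = 3

3


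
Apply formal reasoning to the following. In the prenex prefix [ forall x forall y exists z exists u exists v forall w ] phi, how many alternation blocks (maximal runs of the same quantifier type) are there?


Quantifier-type sequence: A A E E E A  (A=forall, E=exists)
Group into maximal same-type runs:
  Ax2 | Ex3 | Ax1
Number of blocks = 3

3


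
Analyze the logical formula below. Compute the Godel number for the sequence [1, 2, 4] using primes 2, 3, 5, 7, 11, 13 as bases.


Encode each element as an exponent of the corresponding prime:
  2^1 = 2
  3^2 = 9
  5^4 = 625
Product = 2 * 9 * 625 = 11250

11250


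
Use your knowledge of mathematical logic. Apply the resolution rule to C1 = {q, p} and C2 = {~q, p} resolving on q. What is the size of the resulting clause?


Remove q from C1 and ~q from C2.
C1 remainder: {p}
C2 remainder: {p}
Union (resolvent): {p}
Resolvent has 1 literal(s).

1


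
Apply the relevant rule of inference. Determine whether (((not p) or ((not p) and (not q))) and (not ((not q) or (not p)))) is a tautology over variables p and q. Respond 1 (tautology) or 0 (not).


Check all 4 assignments:
p=0, q=0: 0
p=0, q=1: 0
p=1, q=0: 0
p=1, q=1: 0
Satisfying count = 0/4.
Tautology iff count = 4: no.

0


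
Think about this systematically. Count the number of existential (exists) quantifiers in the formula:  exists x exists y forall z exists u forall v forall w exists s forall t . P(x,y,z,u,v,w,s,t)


Quantifier prefix: exists x exists y forall z exists u forall v forall w exists s forall t
Mark each quantifier type:
  E E U E U U E U
Universal count = 4, Existential count = 4
Asked for existential (exists) quantifiers: 4

4


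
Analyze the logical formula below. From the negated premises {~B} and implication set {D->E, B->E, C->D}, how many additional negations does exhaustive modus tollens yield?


Initial negated facts: {~B}
Apply modus tollens to closure:
  (no implication fires)
Final negated: {~B}
New negations: {(none)}
Count = 0

0


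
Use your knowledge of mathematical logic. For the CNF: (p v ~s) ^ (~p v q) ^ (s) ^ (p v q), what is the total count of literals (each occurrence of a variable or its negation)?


Counting literals in each clause:
Clause 1: 2 literal(s)
Clause 2: 2 literal(s)
Clause 3: 1 literal(s)
Clause 4: 2 literal(s)
Total = 7

7


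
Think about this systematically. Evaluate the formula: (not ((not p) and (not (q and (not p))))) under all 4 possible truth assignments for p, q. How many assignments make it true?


Check all 4 assignments:
p=0, q=0: 0
p=0, q=1: 1
p=1, q=0: 1
p=1, q=1: 1
Count of True = 3

3


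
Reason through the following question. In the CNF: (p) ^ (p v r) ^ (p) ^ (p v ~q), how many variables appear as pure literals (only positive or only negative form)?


Check each variable for pure literal status:
p: pure positive
q: pure negative
r: pure positive
Pure literal count = 3

3


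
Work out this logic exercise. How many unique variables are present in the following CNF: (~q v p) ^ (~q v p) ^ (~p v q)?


Identify each variable that appears in the formula.
Variables found: p, q
Count = 2

2


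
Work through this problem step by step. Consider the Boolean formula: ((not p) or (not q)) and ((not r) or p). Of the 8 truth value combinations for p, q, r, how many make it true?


Evaluate all 8 assignments for p, q, r:
p=0, q=0, r=0: 1
p=0, q=0, r=1: 0
p=0, q=1, r=0: 1
p=0, q=1, r=1: 0
p=1, q=0, r=0: 1
p=1, q=0, r=1: 1
p=1, q=1, r=0: 0
p=1, q=1, r=1: 0
Satisfying count = 4

4


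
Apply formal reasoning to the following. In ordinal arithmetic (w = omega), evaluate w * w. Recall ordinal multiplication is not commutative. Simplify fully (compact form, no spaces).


Compute w * w.
Ordinal * is associative and left-distributive over +, but NOT commutative; for finite n>1, n*w = w but w*n stays w*n.
w * w = w^2 by definition.
Result = w^2

w^2


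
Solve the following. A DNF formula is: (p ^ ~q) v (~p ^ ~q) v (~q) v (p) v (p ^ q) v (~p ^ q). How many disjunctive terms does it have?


A DNF formula is a disjunction of terms (conjunctions).
Terms are separated by v.
Counting the disjuncts: 6 terms.

6


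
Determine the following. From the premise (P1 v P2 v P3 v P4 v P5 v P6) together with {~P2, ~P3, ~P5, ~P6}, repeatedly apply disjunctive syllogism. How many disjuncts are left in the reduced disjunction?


Original disjuncts (6): P1, P2, P3, P4, P5, P6
Negated (eliminate): ~P2, ~P3, ~P5, ~P6
Remaining disjuncts: P1, P4
Count = 6 - 4 = 2

2


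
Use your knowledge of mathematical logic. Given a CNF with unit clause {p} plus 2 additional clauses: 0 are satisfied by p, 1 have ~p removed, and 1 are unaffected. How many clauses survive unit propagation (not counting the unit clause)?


Satisfied (removed): 0
Shortened (remain): 1
Unchanged (remain): 1
Remaining = 1 + 1 = 2

2


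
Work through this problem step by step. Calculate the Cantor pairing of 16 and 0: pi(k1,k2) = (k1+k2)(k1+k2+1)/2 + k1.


k1 + k2 = 16
(k1+k2)(k1+k2+1)/2 = 16 * 17 / 2 = 136
pi = 136 + 16 = 152

152


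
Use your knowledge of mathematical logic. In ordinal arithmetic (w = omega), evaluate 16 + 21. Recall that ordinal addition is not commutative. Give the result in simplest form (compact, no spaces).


Compute 16 + 21.
Ordinal + is associative but NOT commutative; for finite n>0, n + w = w but w + n stays w+n.
Both operands finite; ordinal + agrees with natural +: 16 + 21 = 37.
Result = 37

37


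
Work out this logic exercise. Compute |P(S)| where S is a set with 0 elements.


The power set of a set with n elements has 2^n elements.
|P(S)| = 2^0 = 1

1


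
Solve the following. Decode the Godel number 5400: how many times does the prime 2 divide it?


Factorize 5400 by dividing by 2 repeatedly.
Division steps: 2 divides 5400 exactly 3 time(s).
Exponent of 2 = 3

3


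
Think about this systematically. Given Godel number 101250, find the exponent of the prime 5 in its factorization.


Factorize 101250 by dividing by 5 repeatedly.
Division steps: 5 divides 101250 exactly 4 time(s).
Exponent of 5 = 4

4


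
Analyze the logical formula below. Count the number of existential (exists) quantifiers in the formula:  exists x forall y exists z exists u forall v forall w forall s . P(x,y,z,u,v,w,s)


Quantifier prefix: exists x forall y exists z exists u forall v forall w forall s
Mark each quantifier type:
  E U E E U U U
Universal count = 4, Existential count = 3
Asked for existential (exists) quantifiers: 3

3


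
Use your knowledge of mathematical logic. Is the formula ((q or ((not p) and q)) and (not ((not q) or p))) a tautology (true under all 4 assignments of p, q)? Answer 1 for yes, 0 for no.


Check all 4 assignments:
p=0, q=0: 0
p=0, q=1: 1
p=1, q=0: 0
p=1, q=1: 0
Satisfying count = 1/4.
Tautology iff count = 4: no.

0


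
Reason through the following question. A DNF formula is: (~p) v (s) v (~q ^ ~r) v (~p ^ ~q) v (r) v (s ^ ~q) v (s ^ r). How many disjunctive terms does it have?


A DNF formula is a disjunction of terms (conjunctions).
Terms are separated by v.
Counting the disjuncts: 7 terms.

7


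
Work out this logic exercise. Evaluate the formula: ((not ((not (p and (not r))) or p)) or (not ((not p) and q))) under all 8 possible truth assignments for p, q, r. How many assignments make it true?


Check all 8 assignments:
p=0, q=0, r=0: 1
p=0, q=0, r=1: 1
p=0, q=1, r=0: 0
p=0, q=1, r=1: 0
p=1, q=0, r=0: 1
p=1, q=0, r=1: 1
p=1, q=1, r=0: 1
p=1, q=1, r=1: 1
Count of True = 6

6


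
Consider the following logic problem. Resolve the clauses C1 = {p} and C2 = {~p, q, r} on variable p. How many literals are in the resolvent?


Remove p from C1 and ~p from C2.
C1 remainder: {}
C2 remainder: {q, r}
Union (resolvent): {q, r}
Resolvent has 2 literal(s).

2


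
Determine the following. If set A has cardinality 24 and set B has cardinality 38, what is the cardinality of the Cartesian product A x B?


The Cartesian product A x B contains all ordered pairs (a, b).
|A x B| = |A| * |B| = 24 * 38 = 912

912


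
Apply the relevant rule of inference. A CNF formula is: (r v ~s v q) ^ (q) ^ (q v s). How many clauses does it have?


A CNF formula is a conjunction of clauses.
Clauses are separated by ^.
Counting the conjuncts: 3 clauses.

3


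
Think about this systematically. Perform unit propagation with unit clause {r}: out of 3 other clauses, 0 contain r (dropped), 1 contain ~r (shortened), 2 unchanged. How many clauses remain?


Satisfied (removed): 0
Shortened (remain): 1
Unchanged (remain): 2
Remaining = 1 + 2 = 3

3


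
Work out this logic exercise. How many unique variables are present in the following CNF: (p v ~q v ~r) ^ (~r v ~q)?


Identify each variable that appears in the formula.
Variables found: p, q, r
Count = 3

3


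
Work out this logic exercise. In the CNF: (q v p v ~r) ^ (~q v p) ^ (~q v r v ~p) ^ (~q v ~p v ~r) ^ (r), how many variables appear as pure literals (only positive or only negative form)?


Check each variable for pure literal status:
p: mixed (not pure)
q: mixed (not pure)
r: mixed (not pure)
Pure literal count = 0

0


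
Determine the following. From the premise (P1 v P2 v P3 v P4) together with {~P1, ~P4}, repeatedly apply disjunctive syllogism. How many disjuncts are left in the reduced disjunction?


Original disjuncts (4): P1, P2, P3, P4
Negated (eliminate): ~P1, ~P4
Remaining disjuncts: P2, P3
Count = 4 - 2 = 2

2


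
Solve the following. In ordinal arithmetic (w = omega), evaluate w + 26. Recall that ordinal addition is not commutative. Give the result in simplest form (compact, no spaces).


Compute w + 26.
Ordinal + is associative but NOT commutative; for finite n>0, n + w = w but w + n stays w+n.
w + 26 is already in normal form (a successor ordinal beyond w).
Result = w+26

w+26


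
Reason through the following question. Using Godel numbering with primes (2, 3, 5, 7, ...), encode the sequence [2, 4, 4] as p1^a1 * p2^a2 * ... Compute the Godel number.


Encode each element as an exponent of the corresponding prime:
  2^2 = 4
  3^4 = 81
  5^4 = 625
Product = 4 * 81 * 625 = 202500

202500


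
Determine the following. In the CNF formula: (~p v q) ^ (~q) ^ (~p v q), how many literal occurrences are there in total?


Counting literals in each clause:
Clause 1: 2 literal(s)
Clause 2: 1 literal(s)
Clause 3: 2 literal(s)
Total = 5

5


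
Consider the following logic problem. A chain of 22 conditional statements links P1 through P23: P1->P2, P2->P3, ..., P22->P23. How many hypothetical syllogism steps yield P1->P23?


With 22 implications in a chain connecting 23 propositions:
P1->P2, P2->P3, ..., P22->P23
Steps needed = (number of implications) - 1 = 22 - 1 = 21

21


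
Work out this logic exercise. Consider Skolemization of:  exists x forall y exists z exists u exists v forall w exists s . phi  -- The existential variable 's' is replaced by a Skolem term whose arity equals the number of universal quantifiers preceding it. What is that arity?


Quantifier prefix: exists x forall y exists z exists u exists v forall w exists s
's' is existentially quantified at position 7.
Universal variables preceding it: y, w
Skolem function arity = 2

2


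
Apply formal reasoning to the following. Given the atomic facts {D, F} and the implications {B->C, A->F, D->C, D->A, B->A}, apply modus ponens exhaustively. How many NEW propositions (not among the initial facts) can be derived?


Initial facts: {D, F}
Apply modus ponens to closure:
  D and D->C  =>  C
  D and D->A  =>  A
Final known: {A, C, D, F}
New propositions: {A, C}
Count = 2

2


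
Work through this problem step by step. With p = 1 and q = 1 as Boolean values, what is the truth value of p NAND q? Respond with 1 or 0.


p = 1, q = 1
Operation: p NAND q
Evaluate: 1 NAND 1 = 0

0


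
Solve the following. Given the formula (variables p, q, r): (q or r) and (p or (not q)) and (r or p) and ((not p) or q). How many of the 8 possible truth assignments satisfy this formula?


Evaluate all 8 assignments for p, q, r:
p=0, q=0, r=0: 0
p=0, q=0, r=1: 1
p=0, q=1, r=0: 0
p=0, q=1, r=1: 0
p=1, q=0, r=0: 0
p=1, q=0, r=1: 0
p=1, q=1, r=0: 1
p=1, q=1, r=1: 1
Satisfying count = 3

3


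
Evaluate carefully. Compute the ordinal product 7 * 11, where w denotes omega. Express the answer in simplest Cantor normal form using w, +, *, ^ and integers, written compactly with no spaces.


Compute 7 * 11.
Ordinal * is associative and left-distributive over +, but NOT commutative; for finite n>1, n*w = w but w*n stays w*n.
Both finite; ordinal * agrees with natural *: 7 * 11 = 77.
Result = 77

77


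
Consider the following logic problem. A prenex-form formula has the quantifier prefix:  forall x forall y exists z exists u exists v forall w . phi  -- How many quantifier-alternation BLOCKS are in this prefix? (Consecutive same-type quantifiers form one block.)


Quantifier-type sequence: A A E E E A  (A=forall, E=exists)
Group into maximal same-type runs:
  Ax2 | Ex3 | Ax1
Number of blocks = 3

3


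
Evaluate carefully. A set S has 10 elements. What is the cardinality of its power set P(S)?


The power set of a set with n elements has 2^n elements.
|P(S)| = 2^10 = 1024

1024


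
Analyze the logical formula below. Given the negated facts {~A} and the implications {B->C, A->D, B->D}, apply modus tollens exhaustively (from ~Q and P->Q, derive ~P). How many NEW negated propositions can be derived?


Initial negated facts: {~A}
Apply modus tollens to closure:
  (no implication fires)
Final negated: {~A}
New negations: {(none)}
Count = 0

0


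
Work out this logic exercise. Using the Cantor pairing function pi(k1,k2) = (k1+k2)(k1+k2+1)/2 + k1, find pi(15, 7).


k1 + k2 = 22
(k1+k2)(k1+k2+1)/2 = 22 * 23 / 2 = 253
pi = 253 + 15 = 268

268


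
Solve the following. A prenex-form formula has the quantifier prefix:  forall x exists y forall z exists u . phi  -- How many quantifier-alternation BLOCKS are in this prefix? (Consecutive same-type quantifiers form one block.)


Quantifier-type sequence: A E A E  (A=forall, E=exists)
Group into maximal same-type runs:
  Ax1 | Ex1 | Ax1 | Ex1
Number of blocks = 4

4


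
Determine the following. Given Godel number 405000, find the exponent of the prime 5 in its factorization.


Factorize 405000 by dividing by 5 repeatedly.
Division steps: 5 divides 405000 exactly 4 time(s).
Exponent of 5 = 4

4


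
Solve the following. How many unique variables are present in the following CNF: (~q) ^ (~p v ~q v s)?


Identify each variable that appears in the formula.
Variables found: p, q, s
Count = 3

3


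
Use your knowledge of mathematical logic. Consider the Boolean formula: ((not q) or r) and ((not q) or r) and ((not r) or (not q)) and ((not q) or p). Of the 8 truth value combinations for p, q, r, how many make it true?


Evaluate all 8 assignments for p, q, r:
p=0, q=0, r=0: 1
p=0, q=0, r=1: 1
p=0, q=1, r=0: 0
p=0, q=1, r=1: 0
p=1, q=0, r=0: 1
p=1, q=0, r=1: 1
p=1, q=1, r=0: 0
p=1, q=1, r=1: 0
Satisfying count = 4

4


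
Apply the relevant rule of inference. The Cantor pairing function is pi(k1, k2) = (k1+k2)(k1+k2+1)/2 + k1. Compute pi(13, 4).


k1 + k2 = 17
(k1+k2)(k1+k2+1)/2 = 17 * 18 / 2 = 153
pi = 153 + 13 = 166

166


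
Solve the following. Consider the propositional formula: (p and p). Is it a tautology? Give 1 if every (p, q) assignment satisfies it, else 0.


Check all 4 assignments:
p=0, q=0: 0
p=0, q=1: 0
p=1, q=0: 1
p=1, q=1: 1
Satisfying count = 2/4.
Tautology iff count = 4: no.

0


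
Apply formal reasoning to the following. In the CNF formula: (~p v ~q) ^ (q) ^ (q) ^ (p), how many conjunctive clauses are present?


A CNF formula is a conjunction of clauses.
Clauses are separated by ^.
Counting the conjuncts: 4 clauses.

4


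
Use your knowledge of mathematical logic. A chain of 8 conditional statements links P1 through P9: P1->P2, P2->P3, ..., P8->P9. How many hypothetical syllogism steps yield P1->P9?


With 8 implications in a chain connecting 9 propositions:
P1->P2, P2->P3, ..., P8->P9
Steps needed = (number of implications) - 1 = 8 - 1 = 7

7


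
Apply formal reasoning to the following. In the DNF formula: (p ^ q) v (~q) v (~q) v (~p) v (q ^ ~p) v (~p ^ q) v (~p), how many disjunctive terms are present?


A DNF formula is a disjunction of terms (conjunctions).
Terms are separated by v.
Counting the disjuncts: 7 terms.

7


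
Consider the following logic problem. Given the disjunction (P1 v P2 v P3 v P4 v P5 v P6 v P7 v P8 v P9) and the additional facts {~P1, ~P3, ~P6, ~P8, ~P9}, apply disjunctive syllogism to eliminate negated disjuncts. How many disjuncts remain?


Original disjuncts (9): P1, P2, P3, P4, P5, P6, P7, P8, P9
Negated (eliminate): ~P1, ~P3, ~P6, ~P8, ~P9
Remaining disjuncts: P2, P4, P5, P7
Count = 9 - 5 = 4

4


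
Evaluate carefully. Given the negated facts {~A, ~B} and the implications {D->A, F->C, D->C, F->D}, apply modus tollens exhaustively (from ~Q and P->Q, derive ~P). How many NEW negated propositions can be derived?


Initial negated facts: {~A, ~B}
Apply modus tollens to closure:
  ~A and D->A  =>  ~D
  ~D and F->D  =>  ~F
Final negated: {~A, ~B, ~D, ~F}
New negations: {~D, ~F}
Count = 2

2


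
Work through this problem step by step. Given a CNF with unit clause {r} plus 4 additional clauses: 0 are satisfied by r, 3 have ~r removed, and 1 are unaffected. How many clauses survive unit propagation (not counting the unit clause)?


Satisfied (removed): 0
Shortened (remain): 3
Unchanged (remain): 1
Remaining = 3 + 1 = 4

4


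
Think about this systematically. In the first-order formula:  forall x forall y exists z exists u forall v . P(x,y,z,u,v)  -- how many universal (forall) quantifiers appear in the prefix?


Quantifier prefix: forall x forall y exists z exists u forall v
Mark each quantifier type:
  U U E E U
Universal count = 3, Existential count = 2
Asked for universal (forall) quantifiers: 3

3
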